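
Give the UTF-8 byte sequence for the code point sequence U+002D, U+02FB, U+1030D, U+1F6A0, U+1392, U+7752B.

2D CB BB F0 90 8C 8D F0 9F 9A A0 E1 8E 92 F1 B7 94 AB

U+002D: 1-byte form → 2D.
U+02FB: 2-byte form → CB BB.
U+1030D: 4-byte form → F0 90 8C 8D.
U+1F6A0: 4-byte form → F0 9F 9A A0.
U+1392: 3-byte form → E1 8E 92.
U+7752B: 4-byte form → F1 B7 94 AB.
Concatenated (18 bytes): 2D CB BB F0 90 8C 8D F0 9F 9A A0 E1 8E 92 F1 B7 94 AB.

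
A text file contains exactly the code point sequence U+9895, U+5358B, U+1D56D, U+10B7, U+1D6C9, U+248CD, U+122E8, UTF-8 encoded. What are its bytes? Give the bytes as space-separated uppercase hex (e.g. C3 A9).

E9 A2 95 F1 93 96 8B F0 9D 95 AD E1 82 B7 F0 9D 9B 89 F0 A4 A3 8D F0 92 8B A8

U+9895: 3-byte form → E9 A2 95.
U+5358B: 4-byte form → F1 93 96 8B.
U+1D56D: 4-byte form → F0 9D 95 AD.
U+10B7: 3-byte form → E1 82 B7.
U+1D6C9: 4-byte form → F0 9D 9B 89.
U+248CD: 4-byte form → F0 A4 A3 8D.
U+122E8: 4-byte form → F0 92 8B A8.
Concatenated (26 bytes): E9 A2 95 F1 93 96 8B F0 9D 95 AD E1 82 B7 F0 9D 9B 89 F0 A4 A3 8D F0 92 8B A8.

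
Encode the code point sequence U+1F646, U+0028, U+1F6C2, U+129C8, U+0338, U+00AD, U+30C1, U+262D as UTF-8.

F0 9F 99 86 28 F0 9F 9B 82 F0 92 A7 88 CC B8 C2 AD E3 83 81 E2 98 AD

U+1F646: 4-byte form → F0 9F 99 86.
U+0028: 1-byte form → 28.
U+1F6C2: 4-byte form → F0 9F 9B 82.
U+129C8: 4-byte form → F0 92 A7 88.
U+0338: 2-byte form → CC B8.
U+00AD: 2-byte form → C2 AD.
U+30C1: 3-byte form → E3 83 81.
U+262D: 3-byte form → E2 98 AD.
Concatenated (23 bytes): F0 9F 99 86 28 F0 9F 9B 82 F0 92 A7 88 CC B8 C2 AD E3 83 81 E2 98 AD.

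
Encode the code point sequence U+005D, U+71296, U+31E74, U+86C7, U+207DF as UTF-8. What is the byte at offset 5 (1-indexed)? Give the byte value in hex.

1-indexed offset 5 is 0-indexed offset 4.
U+005D → 1-byte form 5D at offsets 0–0.
U+71296 → 4-byte form F1 B1 8A 96 at offsets 1–4.
Offset 4 falls in char 2's range; it's byte 4 of F1 B1 8A 96 = 0x96.

0x96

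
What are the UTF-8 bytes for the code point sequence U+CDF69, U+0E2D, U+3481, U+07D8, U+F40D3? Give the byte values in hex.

U+CDF69: 4-byte form → F3 8D BD A9.
U+0E2D: 3-byte form → E0 B8 AD.
U+3481: 3-byte form → E3 92 81.
U+07D8: 2-byte form → DF 98.
U+F40D3: 4-byte form → F3 B4 83 93.
Concatenated (16 bytes): F3 8D BD A9 E0 B8 AD E3 92 81 DF 98 F3 B4 83 93.

F3 8D BD A9 E0 B8 AD E3 92 81 DF 98 F3 B4 83 93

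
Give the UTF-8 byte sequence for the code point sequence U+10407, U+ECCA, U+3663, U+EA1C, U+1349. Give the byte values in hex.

F0 90 90 87 EE B3 8A E3 99 A3 EE A8 9C E1 8D 89

U+10407: 4-byte form → F0 90 90 87.
U+ECCA: 3-byte form → EE B3 8A.
U+3663: 3-byte form → E3 99 A3.
U+EA1C: 3-byte form → EE A8 9C.
U+1349: 3-byte form → E1 8D 89.
Concatenated (16 bytes): F0 90 90 87 EE B3 8A E3 99 A3 EE A8 9C E1 8D 89.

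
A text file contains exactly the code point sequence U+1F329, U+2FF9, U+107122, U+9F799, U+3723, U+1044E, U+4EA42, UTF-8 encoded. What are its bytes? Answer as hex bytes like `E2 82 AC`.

F0 9F 8C A9 E2 BF B9 F4 87 84 A2 F2 9F 9E 99 E3 9C A3 F0 90 91 8E F1 8E A9 82

U+1F329: 4-byte form → F0 9F 8C A9.
U+2FF9: 3-byte form → E2 BF B9.
U+107122: 4-byte form → F4 87 84 A2.
U+9F799: 4-byte form → F2 9F 9E 99.
U+3723: 3-byte form → E3 9C A3.
U+1044E: 4-byte form → F0 90 91 8E.
U+4EA42: 4-byte form → F1 8E A9 82.
Concatenated (26 bytes): F0 9F 8C A9 E2 BF B9 F4 87 84 A2 F2 9F 9E 99 E3 9C A3 F0 90 91 8E F1 8E A9 82.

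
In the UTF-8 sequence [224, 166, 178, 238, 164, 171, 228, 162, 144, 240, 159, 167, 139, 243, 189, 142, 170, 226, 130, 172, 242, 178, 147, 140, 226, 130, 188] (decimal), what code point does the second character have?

U+E92B

Offset 0: leading byte 0xE0 = 11100000 → 3-byte char #1 = E0 A6 B2.
Offset 3: leading byte 0xEE = 11101110 → 3-byte char #2 = EE A4 AB.
Leading byte 0xEE = 11101110 matches 1110xxxx → 3-byte sequence.
Byte 1: 0xEE = 11101110, payload 1110 (4 bits).
Byte 2: 0xA4 = 10100100 (10xxxxxx ✓), payload 100100.
Byte 3: 0xAB = 10101011 (10xxxxxx ✓), payload 101011.
Concatenate: 1110100100101011 = 0xE92B (16 bits → U+E92B).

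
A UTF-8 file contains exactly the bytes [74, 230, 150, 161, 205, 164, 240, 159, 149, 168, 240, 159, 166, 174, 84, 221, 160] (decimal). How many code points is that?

7

Byte at offset 0: 0x4A = 01001010 → 1-byte char (#1). Advance 1.
Byte at offset 1: 0xE6 = 11100110 → 3-byte char (#2). Advance 3.
Byte at offset 4: 0xCD = 11001101 → 2-byte char (#3). Advance 2.
Byte at offset 6: 0xF0 = 11110000 → 4-byte char (#4). Advance 4.
Byte at offset 10: 0xF0 = 11110000 → 4-byte char (#5). Advance 4.
Byte at offset 14: 0x54 = 01010100 → 1-byte char (#6). Advance 1.
Byte at offset 15: 0xDD = 11011101 → 2-byte char (#7). Advance 2.
Reached end at offset 17 after 7 code points.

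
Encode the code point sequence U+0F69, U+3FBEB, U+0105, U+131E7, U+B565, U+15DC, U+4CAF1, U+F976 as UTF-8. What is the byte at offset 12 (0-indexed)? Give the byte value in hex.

0xA7

U+0F69 → 3-byte form E0 BD A9 at offsets 0–2.
U+3FBEB → 4-byte form F0 BF AF AB at offsets 3–6.
U+0105 → 2-byte form C4 85 at offsets 7–8.
U+131E7 → 4-byte form F0 93 87 A7 at offsets 9–12.
Offset 12 falls in char 4's range; it's byte 4 of F0 93 87 A7 = 0xA7.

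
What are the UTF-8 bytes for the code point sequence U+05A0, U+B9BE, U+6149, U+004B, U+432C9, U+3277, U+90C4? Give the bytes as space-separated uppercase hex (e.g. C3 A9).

U+05A0: 2-byte form → D6 A0.
U+B9BE: 3-byte form → EB A6 BE.
U+6149: 3-byte form → E6 85 89.
U+004B: 1-byte form → 4B.
U+432C9: 4-byte form → F1 83 8B 89.
U+3277: 3-byte form → E3 89 B7.
U+90C4: 3-byte form → E9 83 84.
Concatenated (19 bytes): D6 A0 EB A6 BE E6 85 89 4B F1 83 8B 89 E3 89 B7 E9 83 84.

D6 A0 EB A6 BE E6 85 89 4B F1 83 8B 89 E3 89 B7 E9 83 84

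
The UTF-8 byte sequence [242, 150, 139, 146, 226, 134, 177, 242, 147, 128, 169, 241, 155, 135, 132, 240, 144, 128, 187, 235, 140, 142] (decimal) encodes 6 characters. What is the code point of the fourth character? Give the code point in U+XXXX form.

U+5B1C4

Offset 0: leading byte 0xF2 = 11110010 → 4-byte char #1 = F2 96 8B 92.
Offset 4: leading byte 0xE2 = 11100010 → 3-byte char #2 = E2 86 B1.
Offset 7: leading byte 0xF2 = 11110010 → 4-byte char #3 = F2 93 80 A9.
Offset 11: leading byte 0xF1 = 11110001 → 4-byte char #4 = F1 9B 87 84.
Leading byte 0xF1 = 11110001 matches 11110xxx → 4-byte sequence.
Byte 1: 0xF1 = 11110001, payload 001 (3 bits).
Byte 2: 0x9B = 10011011 (10xxxxxx ✓), payload 011011.
Byte 3: 0x87 = 10000111 (10xxxxxx ✓), payload 000111.
Byte 4: 0x84 = 10000100 (10xxxxxx ✓), payload 000100.
Concatenate: 001011011000111000100 = 0x5B1C4 (21 bits → U+5B1C4).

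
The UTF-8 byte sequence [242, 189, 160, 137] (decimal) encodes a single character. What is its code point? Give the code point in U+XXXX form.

Leading byte 0xF2 = 11110010 matches 11110xxx → 4-byte sequence.
Byte 1: 0xF2 = 11110010, payload 010 (3 bits).
Byte 2: 0xBD = 10111101 (10xxxxxx ✓), payload 111101.
Byte 3: 0xA0 = 10100000 (10xxxxxx ✓), payload 100000.
Byte 4: 0x89 = 10001001 (10xxxxxx ✓), payload 001001.
Concatenate: 010111101100000001001 = 0xBD809 (21 bits → U+BD809).

U+BD809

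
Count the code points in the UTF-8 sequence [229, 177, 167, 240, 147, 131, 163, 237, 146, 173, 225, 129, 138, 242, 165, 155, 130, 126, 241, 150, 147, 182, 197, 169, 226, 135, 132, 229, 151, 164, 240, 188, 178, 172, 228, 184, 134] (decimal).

Byte at offset 0: 0xE5 = 11100101 → 3-byte char (#1). Advance 3.
Byte at offset 3: 0xF0 = 11110000 → 4-byte char (#2). Advance 4.
Byte at offset 7: 0xED = 11101101 → 3-byte char (#3). Advance 3.
Byte at offset 10: 0xE1 = 11100001 → 3-byte char (#4). Advance 3.
Byte at offset 13: 0xF2 = 11110010 → 4-byte char (#5). Advance 4.
Byte at offset 17: 0x7E = 01111110 → 1-byte char (#6). Advance 1.
Byte at offset 18: 0xF1 = 11110001 → 4-byte char (#7). Advance 4.
Byte at offset 22: 0xC5 = 11000101 → 2-byte char (#8). Advance 2.
Byte at offset 24: 0xE2 = 11100010 → 3-byte char (#9). Advance 3.
Byte at offset 27: 0xE5 = 11100101 → 3-byte char (#10). Advance 3.
Byte at offset 30: 0xF0 = 11110000 → 4-byte char (#11). Advance 4.
Byte at offset 34: 0xE4 = 11100100 → 3-byte char (#12). Advance 3.
Reached end at offset 37 after 12 code points.

12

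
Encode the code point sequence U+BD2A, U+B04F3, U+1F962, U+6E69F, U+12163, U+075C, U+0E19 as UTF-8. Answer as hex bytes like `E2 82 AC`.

EB B4 AA F2 B0 93 B3 F0 9F A5 A2 F1 AE 9A 9F F0 92 85 A3 DD 9C E0 B8 99

U+BD2A: 3-byte form → EB B4 AA.
U+B04F3: 4-byte form → F2 B0 93 B3.
U+1F962: 4-byte form → F0 9F A5 A2.
U+6E69F: 4-byte form → F1 AE 9A 9F.
U+12163: 4-byte form → F0 92 85 A3.
U+075C: 2-byte form → DD 9C.
U+0E19: 3-byte form → E0 B8 99.
Concatenated (24 bytes): EB B4 AA F2 B0 93 B3 F0 9F A5 A2 F1 AE 9A 9F F0 92 85 A3 DD 9C E0 B8 99.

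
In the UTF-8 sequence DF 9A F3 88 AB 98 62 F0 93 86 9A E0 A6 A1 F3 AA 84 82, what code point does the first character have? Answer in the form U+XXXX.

U+07DA

Offset 0: leading byte 0xDF = 11011111 → 2-byte char #1 = DF 9A.
Leading byte 0xDF = 11011111 matches 110xxxxx → 2-byte sequence.
Byte 1: 0xDF = 11011111, payload 11111 (5 bits).
Byte 2: 0x9A = 10011010 (10xxxxxx ✓), payload 011010.
Concatenate: 11111011010 = 0x7DA (11 bits → U+07DA).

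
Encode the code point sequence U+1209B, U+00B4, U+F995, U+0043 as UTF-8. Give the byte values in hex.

U+1209B: 4-byte form → F0 92 82 9B.
U+00B4: 2-byte form → C2 B4.
U+F995: 3-byte form → EF A6 95.
U+0043: 1-byte form → 43.
Concatenated (10 bytes): F0 92 82 9B C2 B4 EF A6 95 43.

F0 92 82 9B C2 B4 EF A6 95 43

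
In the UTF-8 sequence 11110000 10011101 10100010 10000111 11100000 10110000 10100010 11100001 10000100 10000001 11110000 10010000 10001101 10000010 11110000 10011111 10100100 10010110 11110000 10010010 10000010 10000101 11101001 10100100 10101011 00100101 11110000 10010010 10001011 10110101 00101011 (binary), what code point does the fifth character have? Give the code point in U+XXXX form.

Offset 0: leading byte 0xF0 = 11110000 → 4-byte char #1 = F0 9D A2 87.
Offset 4: leading byte 0xE0 = 11100000 → 3-byte char #2 = E0 B0 A2.
Offset 7: leading byte 0xE1 = 11100001 → 3-byte char #3 = E1 84 81.
Offset 10: leading byte 0xF0 = 11110000 → 4-byte char #4 = F0 90 8D 82.
Offset 14: leading byte 0xF0 = 11110000 → 4-byte char #5 = F0 9F A4 96.
Leading byte 0xF0 = 11110000 matches 11110xxx → 4-byte sequence.
Byte 1: 0xF0 = 11110000, payload 000 (3 bits).
Byte 2: 0x9F = 10011111 (10xxxxxx ✓), payload 011111.
Byte 3: 0xA4 = 10100100 (10xxxxxx ✓), payload 100100.
Byte 4: 0x96 = 10010110 (10xxxxxx ✓), payload 010110.
Concatenate: 000011111100100010110 = 0x1F916 (21 bits → U+1F916).

U+1F916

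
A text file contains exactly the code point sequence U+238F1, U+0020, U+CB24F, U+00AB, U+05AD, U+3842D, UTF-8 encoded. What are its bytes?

F0 A3 A3 B1 20 F3 8B 89 8F C2 AB D6 AD F0 B8 90 AD

U+238F1: 4-byte form → F0 A3 A3 B1.
U+0020: 1-byte form → 20.
U+CB24F: 4-byte form → F3 8B 89 8F.
U+00AB: 2-byte form → C2 AB.
U+05AD: 2-byte form → D6 AD.
U+3842D: 4-byte form → F0 B8 90 AD.
Concatenated (17 bytes): F0 A3 A3 B1 20 F3 8B 89 8F C2 AB D6 AD F0 B8 90 AD.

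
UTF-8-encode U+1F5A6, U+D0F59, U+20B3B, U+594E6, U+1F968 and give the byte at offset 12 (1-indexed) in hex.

1-indexed offset 12 is 0-indexed offset 11.
U+1F5A6 → 4-byte form F0 9F 96 A6 at offsets 0–3.
U+D0F59 → 4-byte form F3 90 BD 99 at offsets 4–7.
U+20B3B → 4-byte form F0 A0 AC BB at offsets 8–11.
Offset 11 falls in char 3's range; it's byte 4 of F0 A0 AC BB = 0xBB.

0xBB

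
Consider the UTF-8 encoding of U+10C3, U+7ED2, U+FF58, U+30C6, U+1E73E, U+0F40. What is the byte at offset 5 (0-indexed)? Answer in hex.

U+10C3 → 3-byte form E1 83 83 at offsets 0–2.
U+7ED2 → 3-byte form E7 BB 92 at offsets 3–5.
Offset 5 falls in char 2's range; it's byte 3 of E7 BB 92 = 0x92.

0x92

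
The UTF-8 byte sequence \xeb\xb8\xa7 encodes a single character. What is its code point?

Leading byte 0xEB = 11101011 matches 1110xxxx → 3-byte sequence.
Byte 1: 0xEB = 11101011, payload 1011 (4 bits).
Byte 2: 0xB8 = 10111000 (10xxxxxx ✓), payload 111000.
Byte 3: 0xA7 = 10100111 (10xxxxxx ✓), payload 100111.
Concatenate: 1011111000100111 = 0xBE27 (16 bits → U+BE27).

U+BE27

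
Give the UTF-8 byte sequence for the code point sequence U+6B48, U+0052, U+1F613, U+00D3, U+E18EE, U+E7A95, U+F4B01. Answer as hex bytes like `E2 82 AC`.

E6 AD 88 52 F0 9F 98 93 C3 93 F3 A1 A3 AE F3 A7 AA 95 F3 B4 AC 81

U+6B48: 3-byte form → E6 AD 88.
U+0052: 1-byte form → 52.
U+1F613: 4-byte form → F0 9F 98 93.
U+00D3: 2-byte form → C3 93.
U+E18EE: 4-byte form → F3 A1 A3 AE.
U+E7A95: 4-byte form → F3 A7 AA 95.
U+F4B01: 4-byte form → F3 B4 AC 81.
Concatenated (22 bytes): E6 AD 88 52 F0 9F 98 93 C3 93 F3 A1 A3 AE F3 A7 AA 95 F3 B4 AC 81.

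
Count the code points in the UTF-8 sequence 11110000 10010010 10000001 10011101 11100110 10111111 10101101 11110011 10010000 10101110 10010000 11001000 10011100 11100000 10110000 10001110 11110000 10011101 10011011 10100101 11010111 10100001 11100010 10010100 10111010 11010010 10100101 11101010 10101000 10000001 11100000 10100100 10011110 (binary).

11

Byte at offset 0: 0xF0 = 11110000 → 4-byte char (#1). Advance 4.
Byte at offset 4: 0xE6 = 11100110 → 3-byte char (#2). Advance 3.
Byte at offset 7: 0xF3 = 11110011 → 4-byte char (#3). Advance 4.
Byte at offset 11: 0xC8 = 11001000 → 2-byte char (#4). Advance 2.
Byte at offset 13: 0xE0 = 11100000 → 3-byte char (#5). Advance 3.
Byte at offset 16: 0xF0 = 11110000 → 4-byte char (#6). Advance 4.
Byte at offset 20: 0xD7 = 11010111 → 2-byte char (#7). Advance 2.
Byte at offset 22: 0xE2 = 11100010 → 3-byte char (#8). Advance 3.
Byte at offset 25: 0xD2 = 11010010 → 2-byte char (#9). Advance 2.
Byte at offset 27: 0xEA = 11101010 → 3-byte char (#10). Advance 3.
Byte at offset 30: 0xE0 = 11100000 → 3-byte char (#11). Advance 3.
Reached end at offset 33 after 11 code points.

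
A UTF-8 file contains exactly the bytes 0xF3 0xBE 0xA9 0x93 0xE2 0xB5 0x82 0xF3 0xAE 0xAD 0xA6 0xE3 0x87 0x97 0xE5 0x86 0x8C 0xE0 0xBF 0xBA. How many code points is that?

6

Byte at offset 0: 0xF3 = 11110011 → 4-byte char (#1). Advance 4.
Byte at offset 4: 0xE2 = 11100010 → 3-byte char (#2). Advance 3.
Byte at offset 7: 0xF3 = 11110011 → 4-byte char (#3). Advance 4.
Byte at offset 11: 0xE3 = 11100011 → 3-byte char (#4). Advance 3.
Byte at offset 14: 0xE5 = 11100101 → 3-byte char (#5). Advance 3.
Byte at offset 17: 0xE0 = 11100000 → 3-byte char (#6). Advance 3.
Reached end at offset 20 after 6 code points.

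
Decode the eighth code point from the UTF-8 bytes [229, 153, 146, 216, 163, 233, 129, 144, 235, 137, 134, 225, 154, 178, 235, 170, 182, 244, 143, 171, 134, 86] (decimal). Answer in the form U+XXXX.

U+0056

Offset 0: leading byte 0xE5 = 11100101 → 3-byte char #1 = E5 99 92.
Offset 3: leading byte 0xD8 = 11011000 → 2-byte char #2 = D8 A3.
Offset 5: leading byte 0xE9 = 11101001 → 3-byte char #3 = E9 81 90.
Offset 8: leading byte 0xEB = 11101011 → 3-byte char #4 = EB 89 86.
Offset 11: leading byte 0xE1 = 11100001 → 3-byte char #5 = E1 9A B2.
Offset 14: leading byte 0xEB = 11101011 → 3-byte char #6 = EB AA B6.
Offset 17: leading byte 0xF4 = 11110100 → 4-byte char #7 = F4 8F AB 86.
Offset 21: leading byte 0x56 = 01010110 → 1-byte char #8 = 56.
Leading byte 0x56 = 01010110 matches 0xxxxxxx → 1-byte sequence.
Byte 1: 0x56 = 01010110, payload 1010110 (7 bits).
Concatenate: 1010110 = 0x56 (7 bits → U+0056).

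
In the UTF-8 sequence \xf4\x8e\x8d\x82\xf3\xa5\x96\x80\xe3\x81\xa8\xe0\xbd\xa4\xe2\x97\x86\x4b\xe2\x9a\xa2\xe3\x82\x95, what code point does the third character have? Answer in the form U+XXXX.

U+3068

Offset 0: leading byte 0xF4 = 11110100 → 4-byte char #1 = F4 8E 8D 82.
Offset 4: leading byte 0xF3 = 11110011 → 4-byte char #2 = F3 A5 96 80.
Offset 8: leading byte 0xE3 = 11100011 → 3-byte char #3 = E3 81 A8.
Leading byte 0xE3 = 11100011 matches 1110xxxx → 3-byte sequence.
Byte 1: 0xE3 = 11100011, payload 0011 (4 bits).
Byte 2: 0x81 = 10000001 (10xxxxxx ✓), payload 000001.
Byte 3: 0xA8 = 10101000 (10xxxxxx ✓), payload 101000.
Concatenate: 0011000001101000 = 0x3068 (16 bits → U+3068).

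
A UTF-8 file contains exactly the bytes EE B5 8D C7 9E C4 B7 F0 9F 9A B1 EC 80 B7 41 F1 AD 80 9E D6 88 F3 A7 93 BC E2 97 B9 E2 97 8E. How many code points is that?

11

Byte at offset 0: 0xEE = 11101110 → 3-byte char (#1). Advance 3.
Byte at offset 3: 0xC7 = 11000111 → 2-byte char (#2). Advance 2.
Byte at offset 5: 0xC4 = 11000100 → 2-byte char (#3). Advance 2.
Byte at offset 7: 0xF0 = 11110000 → 4-byte char (#4). Advance 4.
Byte at offset 11: 0xEC = 11101100 → 3-byte char (#5). Advance 3.
Byte at offset 14: 0x41 = 01000001 → 1-byte char (#6). Advance 1.
Byte at offset 15: 0xF1 = 11110001 → 4-byte char (#7). Advance 4.
Byte at offset 19: 0xD6 = 11010110 → 2-byte char (#8). Advance 2.
Byte at offset 21: 0xF3 = 11110011 → 4-byte char (#9). Advance 4.
Byte at offset 25: 0xE2 = 11100010 → 3-byte char (#10). Advance 3.
Byte at offset 28: 0xE2 = 11100010 → 3-byte char (#11). Advance 3.
Reached end at offset 31 after 11 code points.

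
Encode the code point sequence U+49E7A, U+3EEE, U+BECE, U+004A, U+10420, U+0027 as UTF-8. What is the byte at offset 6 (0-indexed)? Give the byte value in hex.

U+49E7A → 4-byte form F1 89 B9 BA at offsets 0–3.
U+3EEE → 3-byte form E3 BB AE at offsets 4–6.
Offset 6 falls in char 2's range; it's byte 3 of E3 BB AE = 0xAE.

0xAE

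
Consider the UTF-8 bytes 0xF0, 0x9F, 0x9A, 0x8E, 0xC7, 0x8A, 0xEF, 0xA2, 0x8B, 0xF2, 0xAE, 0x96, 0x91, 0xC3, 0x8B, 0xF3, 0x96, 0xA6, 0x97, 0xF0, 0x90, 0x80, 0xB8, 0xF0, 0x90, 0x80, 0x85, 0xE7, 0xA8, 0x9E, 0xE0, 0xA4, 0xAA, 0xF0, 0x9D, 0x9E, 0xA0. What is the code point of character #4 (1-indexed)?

U+AE591

Offset 0: leading byte 0xF0 = 11110000 → 4-byte char #1 = F0 9F 9A 8E.
Offset 4: leading byte 0xC7 = 11000111 → 2-byte char #2 = C7 8A.
Offset 6: leading byte 0xEF = 11101111 → 3-byte char #3 = EF A2 8B.
Offset 9: leading byte 0xF2 = 11110010 → 4-byte char #4 = F2 AE 96 91.
Leading byte 0xF2 = 11110010 matches 11110xxx → 4-byte sequence.
Byte 1: 0xF2 = 11110010, payload 010 (3 bits).
Byte 2: 0xAE = 10101110 (10xxxxxx ✓), payload 101110.
Byte 3: 0x96 = 10010110 (10xxxxxx ✓), payload 010110.
Byte 4: 0x91 = 10010001 (10xxxxxx ✓), payload 010001.
Concatenate: 010101110010110010001 = 0xAE591 (21 bits → U+AE591).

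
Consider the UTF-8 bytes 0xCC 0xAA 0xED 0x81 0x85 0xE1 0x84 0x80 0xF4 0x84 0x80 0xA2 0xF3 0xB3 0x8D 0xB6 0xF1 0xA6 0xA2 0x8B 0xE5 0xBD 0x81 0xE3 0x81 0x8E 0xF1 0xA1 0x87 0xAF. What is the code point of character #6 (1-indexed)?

Offset 0: leading byte 0xCC = 11001100 → 2-byte char #1 = CC AA.
Offset 2: leading byte 0xED = 11101101 → 3-byte char #2 = ED 81 85.
Offset 5: leading byte 0xE1 = 11100001 → 3-byte char #3 = E1 84 80.
Offset 8: leading byte 0xF4 = 11110100 → 4-byte char #4 = F4 84 80 A2.
Offset 12: leading byte 0xF3 = 11110011 → 4-byte char #5 = F3 B3 8D B6.
Offset 16: leading byte 0xF1 = 11110001 → 4-byte char #6 = F1 A6 A2 8B.
Leading byte 0xF1 = 11110001 matches 11110xxx → 4-byte sequence.
Byte 1: 0xF1 = 11110001, payload 001 (3 bits).
Byte 2: 0xA6 = 10100110 (10xxxxxx ✓), payload 100110.
Byte 3: 0xA2 = 10100010 (10xxxxxx ✓), payload 100010.
Byte 4: 0x8B = 10001011 (10xxxxxx ✓), payload 001011.
Concatenate: 001100110100010001011 = 0x6688B (21 bits → U+6688B).

U+6688B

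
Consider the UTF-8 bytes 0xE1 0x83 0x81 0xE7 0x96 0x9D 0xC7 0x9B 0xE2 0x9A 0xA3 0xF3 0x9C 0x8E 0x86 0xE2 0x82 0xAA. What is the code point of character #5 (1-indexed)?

U+DC386

Offset 0: leading byte 0xE1 = 11100001 → 3-byte char #1 = E1 83 81.
Offset 3: leading byte 0xE7 = 11100111 → 3-byte char #2 = E7 96 9D.
Offset 6: leading byte 0xC7 = 11000111 → 2-byte char #3 = C7 9B.
Offset 8: leading byte 0xE2 = 11100010 → 3-byte char #4 = E2 9A A3.
Offset 11: leading byte 0xF3 = 11110011 → 4-byte char #5 = F3 9C 8E 86.
Leading byte 0xF3 = 11110011 matches 11110xxx → 4-byte sequence.
Byte 1: 0xF3 = 11110011, payload 011 (3 bits).
Byte 2: 0x9C = 10011100 (10xxxxxx ✓), payload 011100.
Byte 3: 0x8E = 10001110 (10xxxxxx ✓), payload 001110.
Byte 4: 0x86 = 10000110 (10xxxxxx ✓), payload 000110.
Concatenate: 011011100001110000110 = 0xDC386 (21 bits → U+DC386).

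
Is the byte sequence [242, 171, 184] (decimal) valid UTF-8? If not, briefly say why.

invalid (sequence truncated)

Leading byte 0xF2 = 11110010 → 4-byte form, but only 3 bytes are present.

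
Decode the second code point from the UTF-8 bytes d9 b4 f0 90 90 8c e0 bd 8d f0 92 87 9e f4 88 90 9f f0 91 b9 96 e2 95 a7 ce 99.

U+1040C

Offset 0: leading byte 0xD9 = 11011001 → 2-byte char #1 = D9 B4.
Offset 2: leading byte 0xF0 = 11110000 → 4-byte char #2 = F0 90 90 8C.
Leading byte 0xF0 = 11110000 matches 11110xxx → 4-byte sequence.
Byte 1: 0xF0 = 11110000, payload 000 (3 bits).
Byte 2: 0x90 = 10010000 (10xxxxxx ✓), payload 010000.
Byte 3: 0x90 = 10010000 (10xxxxxx ✓), payload 010000.
Byte 4: 0x8C = 10001100 (10xxxxxx ✓), payload 001100.
Concatenate: 000010000010000001100 = 0x1040C (21 bits → U+1040C).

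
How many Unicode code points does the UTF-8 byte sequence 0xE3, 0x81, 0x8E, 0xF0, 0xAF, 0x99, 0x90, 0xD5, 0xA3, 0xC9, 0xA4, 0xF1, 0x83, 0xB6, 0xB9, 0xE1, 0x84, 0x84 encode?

Byte at offset 0: 0xE3 = 11100011 → 3-byte char (#1). Advance 3.
Byte at offset 3: 0xF0 = 11110000 → 4-byte char (#2). Advance 4.
Byte at offset 7: 0xD5 = 11010101 → 2-byte char (#3). Advance 2.
Byte at offset 9: 0xC9 = 11001001 → 2-byte char (#4). Advance 2.
Byte at offset 11: 0xF1 = 11110001 → 4-byte char (#5). Advance 4.
Byte at offset 15: 0xE1 = 11100001 → 3-byte char (#6). Advance 3.
Reached end at offset 18 after 6 code points.

6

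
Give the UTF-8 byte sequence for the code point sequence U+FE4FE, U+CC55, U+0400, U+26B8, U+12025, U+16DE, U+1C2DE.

F3 BE 93 BE EC B1 95 D0 80 E2 9A B8 F0 92 80 A5 E1 9B 9E F0 9C 8B 9E

U+FE4FE: 4-byte form → F3 BE 93 BE.
U+CC55: 3-byte form → EC B1 95.
U+0400: 2-byte form → D0 80.
U+26B8: 3-byte form → E2 9A B8.
U+12025: 4-byte form → F0 92 80 A5.
U+16DE: 3-byte form → E1 9B 9E.
U+1C2DE: 4-byte form → F0 9C 8B 9E.
Concatenated (23 bytes): F3 BE 93 BE EC B1 95 D0 80 E2 9A B8 F0 92 80 A5 E1 9B 9E F0 9C 8B 9E.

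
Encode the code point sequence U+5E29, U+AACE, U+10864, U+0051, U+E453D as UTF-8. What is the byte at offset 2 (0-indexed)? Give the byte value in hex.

0xA9

U+5E29 → 3-byte form E5 B8 A9 at offsets 0–2.
Offset 2 falls in char 1's range; it's byte 3 of E5 B8 A9 = 0xA9.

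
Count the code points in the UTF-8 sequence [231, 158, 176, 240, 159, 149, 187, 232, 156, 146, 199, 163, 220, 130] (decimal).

5

Byte at offset 0: 0xE7 = 11100111 → 3-byte char (#1). Advance 3.
Byte at offset 3: 0xF0 = 11110000 → 4-byte char (#2). Advance 4.
Byte at offset 7: 0xE8 = 11101000 → 3-byte char (#3). Advance 3.
Byte at offset 10: 0xC7 = 11000111 → 2-byte char (#4). Advance 2.
Byte at offset 12: 0xDC = 11011100 → 2-byte char (#5). Advance 2.
Reached end at offset 14 after 5 code points.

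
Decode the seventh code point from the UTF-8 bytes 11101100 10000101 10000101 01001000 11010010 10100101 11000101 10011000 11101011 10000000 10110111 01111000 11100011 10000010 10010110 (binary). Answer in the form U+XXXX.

U+3096

Offset 0: leading byte 0xEC = 11101100 → 3-byte char #1 = EC 85 85.
Offset 3: leading byte 0x48 = 01001000 → 1-byte char #2 = 48.
Offset 4: leading byte 0xD2 = 11010010 → 2-byte char #3 = D2 A5.
Offset 6: leading byte 0xC5 = 11000101 → 2-byte char #4 = C5 98.
Offset 8: leading byte 0xEB = 11101011 → 3-byte char #5 = EB 80 B7.
Offset 11: leading byte 0x78 = 01111000 → 1-byte char #6 = 78.
Offset 12: leading byte 0xE3 = 11100011 → 3-byte char #7 = E3 82 96.
Leading byte 0xE3 = 11100011 matches 1110xxxx → 3-byte sequence.
Byte 1: 0xE3 = 11100011, payload 0011 (4 bits).
Byte 2: 0x82 = 10000010 (10xxxxxx ✓), payload 000010.
Byte 3: 0x96 = 10010110 (10xxxxxx ✓), payload 010110.
Concatenate: 0011000010010110 = 0x3096 (16 bits → U+3096).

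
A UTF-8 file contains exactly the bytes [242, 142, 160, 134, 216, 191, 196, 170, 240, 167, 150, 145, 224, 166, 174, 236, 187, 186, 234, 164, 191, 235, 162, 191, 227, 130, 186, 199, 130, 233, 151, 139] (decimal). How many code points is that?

11

Byte at offset 0: 0xF2 = 11110010 → 4-byte char (#1). Advance 4.
Byte at offset 4: 0xD8 = 11011000 → 2-byte char (#2). Advance 2.
Byte at offset 6: 0xC4 = 11000100 → 2-byte char (#3). Advance 2.
Byte at offset 8: 0xF0 = 11110000 → 4-byte char (#4). Advance 4.
Byte at offset 12: 0xE0 = 11100000 → 3-byte char (#5). Advance 3.
Byte at offset 15: 0xEC = 11101100 → 3-byte char (#6). Advance 3.
Byte at offset 18: 0xEA = 11101010 → 3-byte char (#7). Advance 3.
Byte at offset 21: 0xEB = 11101011 → 3-byte char (#8). Advance 3.
Byte at offset 24: 0xE3 = 11100011 → 3-byte char (#9). Advance 3.
Byte at offset 27: 0xC7 = 11000111 → 2-byte char (#10). Advance 2.
Byte at offset 29: 0xE9 = 11101001 → 3-byte char (#11). Advance 3.
Reached end at offset 32 after 11 code points.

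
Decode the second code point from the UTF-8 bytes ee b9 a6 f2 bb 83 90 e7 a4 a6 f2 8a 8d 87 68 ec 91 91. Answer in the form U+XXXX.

U+BB0D0

Offset 0: leading byte 0xEE = 11101110 → 3-byte char #1 = EE B9 A6.
Offset 3: leading byte 0xF2 = 11110010 → 4-byte char #2 = F2 BB 83 90.
Leading byte 0xF2 = 11110010 matches 11110xxx → 4-byte sequence.
Byte 1: 0xF2 = 11110010, payload 010 (3 bits).
Byte 2: 0xBB = 10111011 (10xxxxxx ✓), payload 111011.
Byte 3: 0x83 = 10000011 (10xxxxxx ✓), payload 000011.
Byte 4: 0x90 = 10010000 (10xxxxxx ✓), payload 010000.
Concatenate: 010111011000011010000 = 0xBB0D0 (21 bits → U+BB0D0).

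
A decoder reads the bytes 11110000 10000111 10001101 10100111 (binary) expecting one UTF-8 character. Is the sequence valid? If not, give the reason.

Leading byte 0xF0 = 11110000 → 4-byte form.
Continuation bytes all match 10xxxxxx. Payload decodes to 0x7367.
But 0x7367 < 0x10000, the minimum for a 4-byte sequence — this is an overlong encoding.

invalid (overlong encoding)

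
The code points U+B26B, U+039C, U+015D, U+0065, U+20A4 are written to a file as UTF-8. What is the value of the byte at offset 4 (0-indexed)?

0x9C

U+B26B → 3-byte form EB 89 AB at offsets 0–2.
U+039C → 2-byte form CE 9C at offsets 3–4.
Offset 4 falls in char 2's range; it's byte 2 of CE 9C = 0x9C.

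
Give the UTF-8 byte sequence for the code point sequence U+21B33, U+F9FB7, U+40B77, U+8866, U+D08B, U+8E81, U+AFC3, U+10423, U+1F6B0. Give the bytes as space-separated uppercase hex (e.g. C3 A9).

F0 A1 AC B3 F3 B9 BE B7 F1 80 AD B7 E8 A1 A6 ED 82 8B E8 BA 81 EA BF 83 F0 90 90 A3 F0 9F 9A B0

U+21B33: 4-byte form → F0 A1 AC B3.
U+F9FB7: 4-byte form → F3 B9 BE B7.
U+40B77: 4-byte form → F1 80 AD B7.
U+8866: 3-byte form → E8 A1 A6.
U+D08B: 3-byte form → ED 82 8B.
U+8E81: 3-byte form → E8 BA 81.
U+AFC3: 3-byte form → EA BF 83.
U+10423: 4-byte form → F0 90 90 A3.
U+1F6B0: 4-byte form → F0 9F 9A B0.
Concatenated (32 bytes): F0 A1 AC B3 F3 B9 BE B7 F1 80 AD B7 E8 A1 A6 ED 82 8B E8 BA 81 EA BF 83 F0 90 90 A3 F0 9F 9A B0.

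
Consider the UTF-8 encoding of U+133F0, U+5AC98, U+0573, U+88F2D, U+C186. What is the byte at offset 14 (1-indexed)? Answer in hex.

1-indexed offset 14 is 0-indexed offset 13.
U+133F0 → 4-byte form F0 93 8F B0 at offsets 0–3.
U+5AC98 → 4-byte form F1 9A B2 98 at offsets 4–7.
U+0573 → 2-byte form D5 B3 at offsets 8–9.
U+88F2D → 4-byte form F2 88 BC AD at offsets 10–13.
Offset 13 falls in char 4's range; it's byte 4 of F2 88 BC AD = 0xAD.

0xAD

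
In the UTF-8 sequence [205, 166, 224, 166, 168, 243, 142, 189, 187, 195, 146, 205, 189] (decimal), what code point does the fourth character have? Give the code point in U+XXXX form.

Offset 0: leading byte 0xCD = 11001101 → 2-byte char #1 = CD A6.
Offset 2: leading byte 0xE0 = 11100000 → 3-byte char #2 = E0 A6 A8.
Offset 5: leading byte 0xF3 = 11110011 → 4-byte char #3 = F3 8E BD BB.
Offset 9: leading byte 0xC3 = 11000011 → 2-byte char #4 = C3 92.
Leading byte 0xC3 = 11000011 matches 110xxxxx → 2-byte sequence.
Byte 1: 0xC3 = 11000011, payload 00011 (5 bits).
Byte 2: 0x92 = 10010010 (10xxxxxx ✓), payload 010010.
Concatenate: 00011010010 = 0xD2 (11 bits → U+00D2).

U+00D2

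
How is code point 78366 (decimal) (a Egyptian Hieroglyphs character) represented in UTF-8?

F0 93 88 9E

U+1321E = 0x1321E = 78366 decimal. In range U+10000–U+10FFFF → 4-byte form: 11110xxx 10xxxxxx 10xxxxxx 10xxxxxx.
Binary (21 bits): 000010011001000011110.
Split 3+6+6+6: 000 | 010011 | 001000 | 011110.
Byte 1: 11110000 = 0xF0.
Byte 2: 10010011 = 0x93.
Byte 3: 10001000 = 0x88.
Byte 4: 10011110 = 0x9E.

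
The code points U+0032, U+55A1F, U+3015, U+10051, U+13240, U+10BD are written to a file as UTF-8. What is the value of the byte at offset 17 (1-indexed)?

0xE1

1-indexed offset 17 is 0-indexed offset 16.
U+0032 → 1-byte form 32 at offsets 0–0.
U+55A1F → 4-byte form F1 95 A8 9F at offsets 1–4.
U+3015 → 3-byte form E3 80 95 at offsets 5–7.
U+10051 → 4-byte form F0 90 81 91 at offsets 8–11.
U+13240 → 4-byte form F0 93 89 80 at offsets 12–15.
U+10BD → 3-byte form E1 82 BD at offsets 16–18.
Offset 16 falls in char 6's range; it's byte 1 of E1 82 BD = 0xE1.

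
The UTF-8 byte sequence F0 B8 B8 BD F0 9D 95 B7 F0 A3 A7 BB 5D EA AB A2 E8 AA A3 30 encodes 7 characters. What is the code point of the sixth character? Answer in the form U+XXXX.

U+8AA3

Offset 0: leading byte 0xF0 = 11110000 → 4-byte char #1 = F0 B8 B8 BD.
Offset 4: leading byte 0xF0 = 11110000 → 4-byte char #2 = F0 9D 95 B7.
Offset 8: leading byte 0xF0 = 11110000 → 4-byte char #3 = F0 A3 A7 BB.
Offset 12: leading byte 0x5D = 01011101 → 1-byte char #4 = 5D.
Offset 13: leading byte 0xEA = 11101010 → 3-byte char #5 = EA AB A2.
Offset 16: leading byte 0xE8 = 11101000 → 3-byte char #6 = E8 AA A3.
Leading byte 0xE8 = 11101000 matches 1110xxxx → 3-byte sequence.
Byte 1: 0xE8 = 11101000, payload 1000 (4 bits).
Byte 2: 0xAA = 10101010 (10xxxxxx ✓), payload 101010.
Byte 3: 0xA3 = 10100011 (10xxxxxx ✓), payload 100011.
Concatenate: 1000101010100011 = 0x8AA3 (16 bits → U+8AA3).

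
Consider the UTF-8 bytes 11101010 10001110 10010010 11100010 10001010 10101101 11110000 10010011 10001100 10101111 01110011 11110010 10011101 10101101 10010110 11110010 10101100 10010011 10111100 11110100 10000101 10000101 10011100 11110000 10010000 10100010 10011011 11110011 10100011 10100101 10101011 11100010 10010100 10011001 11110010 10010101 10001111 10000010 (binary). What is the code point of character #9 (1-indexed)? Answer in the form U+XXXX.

U+E396B

Offset 0: leading byte 0xEA = 11101010 → 3-byte char #1 = EA 8E 92.
Offset 3: leading byte 0xE2 = 11100010 → 3-byte char #2 = E2 8A AD.
Offset 6: leading byte 0xF0 = 11110000 → 4-byte char #3 = F0 93 8C AF.
Offset 10: leading byte 0x73 = 01110011 → 1-byte char #4 = 73.
Offset 11: leading byte 0xF2 = 11110010 → 4-byte char #5 = F2 9D AD 96.
Offset 15: leading byte 0xF2 = 11110010 → 4-byte char #6 = F2 AC 93 BC.
Offset 19: leading byte 0xF4 = 11110100 → 4-byte char #7 = F4 85 85 9C.
Offset 23: leading byte 0xF0 = 11110000 → 4-byte char #8 = F0 90 A2 9B.
Offset 27: leading byte 0xF3 = 11110011 → 4-byte char #9 = F3 A3 A5 AB.
Leading byte 0xF3 = 11110011 matches 11110xxx → 4-byte sequence.
Byte 1: 0xF3 = 11110011, payload 011 (3 bits).
Byte 2: 0xA3 = 10100011 (10xxxxxx ✓), payload 100011.
Byte 3: 0xA5 = 10100101 (10xxxxxx ✓), payload 100101.
Byte 4: 0xAB = 10101011 (10xxxxxx ✓), payload 101011.
Concatenate: 011100011100101101011 = 0xE396B (21 bits → U+E396B).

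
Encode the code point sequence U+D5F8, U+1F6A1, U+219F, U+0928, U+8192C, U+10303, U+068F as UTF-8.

U+D5F8: 3-byte form → ED 97 B8.
U+1F6A1: 4-byte form → F0 9F 9A A1.
U+219F: 3-byte form → E2 86 9F.
U+0928: 3-byte form → E0 A4 A8.
U+8192C: 4-byte form → F2 81 A4 AC.
U+10303: 4-byte form → F0 90 8C 83.
U+068F: 2-byte form → DA 8F.
Concatenated (23 bytes): ED 97 B8 F0 9F 9A A1 E2 86 9F E0 A4 A8 F2 81 A4 AC F0 90 8C 83 DA 8F.

ED 97 B8 F0 9F 9A A1 E2 86 9F E0 A4 A8 F2 81 A4 AC F0 90 8C 83 DA 8F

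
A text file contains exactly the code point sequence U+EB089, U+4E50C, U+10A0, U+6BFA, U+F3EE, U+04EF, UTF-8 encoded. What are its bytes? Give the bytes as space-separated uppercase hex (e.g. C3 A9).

F3 AB 82 89 F1 8E 94 8C E1 82 A0 E6 AF BA EF 8F AE D3 AF

U+EB089: 4-byte form → F3 AB 82 89.
U+4E50C: 4-byte form → F1 8E 94 8C.
U+10A0: 3-byte form → E1 82 A0.
U+6BFA: 3-byte form → E6 AF BA.
U+F3EE: 3-byte form → EF 8F AE.
U+04EF: 2-byte form → D3 AF.
Concatenated (19 bytes): F3 AB 82 89 F1 8E 94 8C E1 82 A0 E6 AF BA EF 8F AE D3 AF.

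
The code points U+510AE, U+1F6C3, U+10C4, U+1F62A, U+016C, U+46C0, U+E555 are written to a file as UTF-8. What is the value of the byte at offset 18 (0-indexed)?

U+510AE → 4-byte form F1 91 82 AE at offsets 0–3.
U+1F6C3 → 4-byte form F0 9F 9B 83 at offsets 4–7.
U+10C4 → 3-byte form E1 83 84 at offsets 8–10.
U+1F62A → 4-byte form F0 9F 98 AA at offsets 11–14.
U+016C → 2-byte form C5 AC at offsets 15–16.
U+46C0 → 3-byte form E4 9B 80 at offsets 17–19.
Offset 18 falls in char 6's range; it's byte 2 of E4 9B 80 = 0x9B.

0x9B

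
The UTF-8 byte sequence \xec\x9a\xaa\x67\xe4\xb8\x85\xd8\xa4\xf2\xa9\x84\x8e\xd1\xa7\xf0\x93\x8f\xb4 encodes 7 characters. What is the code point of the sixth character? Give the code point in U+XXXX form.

U+0467

Offset 0: leading byte 0xEC = 11101100 → 3-byte char #1 = EC 9A AA.
Offset 3: leading byte 0x67 = 01100111 → 1-byte char #2 = 67.
Offset 4: leading byte 0xE4 = 11100100 → 3-byte char #3 = E4 B8 85.
Offset 7: leading byte 0xD8 = 11011000 → 2-byte char #4 = D8 A4.
Offset 9: leading byte 0xF2 = 11110010 → 4-byte char #5 = F2 A9 84 8E.
Offset 13: leading byte 0xD1 = 11010001 → 2-byte char #6 = D1 A7.
Leading byte 0xD1 = 11010001 matches 110xxxxx → 2-byte sequence.
Byte 1: 0xD1 = 11010001, payload 10001 (5 bits).
Byte 2: 0xA7 = 10100111 (10xxxxxx ✓), payload 100111.
Concatenate: 10001100111 = 0x467 (11 bits → U+0467).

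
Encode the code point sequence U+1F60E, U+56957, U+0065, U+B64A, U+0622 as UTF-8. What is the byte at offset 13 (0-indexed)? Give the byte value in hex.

U+1F60E → 4-byte form F0 9F 98 8E at offsets 0–3.
U+56957 → 4-byte form F1 96 A5 97 at offsets 4–7.
U+0065 → 1-byte form 65 at offsets 8–8.
U+B64A → 3-byte form EB 99 8A at offsets 9–11.
U+0622 → 2-byte form D8 A2 at offsets 12–13.
Offset 13 falls in char 5's range; it's byte 2 of D8 A2 = 0xA2.

0xA2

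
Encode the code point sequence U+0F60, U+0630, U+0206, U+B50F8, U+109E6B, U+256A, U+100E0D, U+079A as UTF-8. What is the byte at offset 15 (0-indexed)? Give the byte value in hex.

U+0F60 → 3-byte form E0 BD A0 at offsets 0–2.
U+0630 → 2-byte form D8 B0 at offsets 3–4.
U+0206 → 2-byte form C8 86 at offsets 5–6.
U+B50F8 → 4-byte form F2 B5 83 B8 at offsets 7–10.
U+109E6B → 4-byte form F4 89 B9 AB at offsets 11–14.
U+256A → 3-byte form E2 95 AA at offsets 15–17.
Offset 15 falls in char 6's range; it's byte 1 of E2 95 AA = 0xE2.

0xE2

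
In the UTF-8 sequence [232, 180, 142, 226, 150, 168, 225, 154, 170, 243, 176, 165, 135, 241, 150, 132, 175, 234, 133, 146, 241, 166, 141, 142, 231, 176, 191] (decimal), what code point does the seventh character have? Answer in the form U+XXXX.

U+6634E

Offset 0: leading byte 0xE8 = 11101000 → 3-byte char #1 = E8 B4 8E.
Offset 3: leading byte 0xE2 = 11100010 → 3-byte char #2 = E2 96 A8.
Offset 6: leading byte 0xE1 = 11100001 → 3-byte char #3 = E1 9A AA.
Offset 9: leading byte 0xF3 = 11110011 → 4-byte char #4 = F3 B0 A5 87.
Offset 13: leading byte 0xF1 = 11110001 → 4-byte char #5 = F1 96 84 AF.
Offset 17: leading byte 0xEA = 11101010 → 3-byte char #6 = EA 85 92.
Offset 20: leading byte 0xF1 = 11110001 → 4-byte char #7 = F1 A6 8D 8E.
Leading byte 0xF1 = 11110001 matches 11110xxx → 4-byte sequence.
Byte 1: 0xF1 = 11110001, payload 001 (3 bits).
Byte 2: 0xA6 = 10100110 (10xxxxxx ✓), payload 100110.
Byte 3: 0x8D = 10001101 (10xxxxxx ✓), payload 001101.
Byte 4: 0x8E = 10001110 (10xxxxxx ✓), payload 001110.
Concatenate: 001100110001101001110 = 0x6634E (21 bits → U+6634E).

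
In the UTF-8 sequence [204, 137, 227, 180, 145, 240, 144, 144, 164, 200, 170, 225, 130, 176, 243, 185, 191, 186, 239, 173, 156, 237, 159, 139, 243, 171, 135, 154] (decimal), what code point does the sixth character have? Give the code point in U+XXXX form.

Offset 0: leading byte 0xCC = 11001100 → 2-byte char #1 = CC 89.
Offset 2: leading byte 0xE3 = 11100011 → 3-byte char #2 = E3 B4 91.
Offset 5: leading byte 0xF0 = 11110000 → 4-byte char #3 = F0 90 90 A4.
Offset 9: leading byte 0xC8 = 11001000 → 2-byte char #4 = C8 AA.
Offset 11: leading byte 0xE1 = 11100001 → 3-byte char #5 = E1 82 B0.
Offset 14: leading byte 0xF3 = 11110011 → 4-byte char #6 = F3 B9 BF BA.
Leading byte 0xF3 = 11110011 matches 11110xxx → 4-byte sequence.
Byte 1: 0xF3 = 11110011, payload 011 (3 bits).
Byte 2: 0xB9 = 10111001 (10xxxxxx ✓), payload 111001.
Byte 3: 0xBF = 10111111 (10xxxxxx ✓), payload 111111.
Byte 4: 0xBA = 10111010 (10xxxxxx ✓), payload 111010.
Concatenate: 011111001111111111010 = 0xF9FFA (21 bits → U+F9FFA).

U+F9FFA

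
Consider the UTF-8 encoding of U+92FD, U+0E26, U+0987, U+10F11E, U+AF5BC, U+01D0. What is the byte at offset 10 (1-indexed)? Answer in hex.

0xF4

1-indexed offset 10 is 0-indexed offset 9.
U+92FD → 3-byte form E9 8B BD at offsets 0–2.
U+0E26 → 3-byte form E0 B8 A6 at offsets 3–5.
U+0987 → 3-byte form E0 A6 87 at offsets 6–8.
U+10F11E → 4-byte form F4 8F 84 9E at offsets 9–12.
Offset 9 falls in char 4's range; it's byte 1 of F4 8F 84 9E = 0xF4.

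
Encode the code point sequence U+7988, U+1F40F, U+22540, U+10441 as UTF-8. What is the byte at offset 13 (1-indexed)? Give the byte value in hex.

1-indexed offset 13 is 0-indexed offset 12.
U+7988 → 3-byte form E7 A6 88 at offsets 0–2.
U+1F40F → 4-byte form F0 9F 90 8F at offsets 3–6.
U+22540 → 4-byte form F0 A2 95 80 at offsets 7–10.
U+10441 → 4-byte form F0 90 91 81 at offsets 11–14.
Offset 12 falls in char 4's range; it's byte 2 of F0 90 91 81 = 0x90.

0x90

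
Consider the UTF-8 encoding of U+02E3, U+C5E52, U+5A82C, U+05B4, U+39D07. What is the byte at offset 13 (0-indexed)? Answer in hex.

0xB9

U+02E3 → 2-byte form CB A3 at offsets 0–1.
U+C5E52 → 4-byte form F3 85 B9 92 at offsets 2–5.
U+5A82C → 4-byte form F1 9A A0 AC at offsets 6–9.
U+05B4 → 2-byte form D6 B4 at offsets 10–11.
U+39D07 → 4-byte form F0 B9 B4 87 at offsets 12–15.
Offset 13 falls in char 5's range; it's byte 2 of F0 B9 B4 87 = 0xB9.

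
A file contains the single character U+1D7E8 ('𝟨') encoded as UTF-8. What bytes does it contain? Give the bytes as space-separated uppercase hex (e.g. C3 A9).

U+1D7E8 = 0x1D7E8 = 120808 decimal. In range U+10000–U+10FFFF → 4-byte form: 11110xxx 10xxxxxx 10xxxxxx 10xxxxxx.
Binary (21 bits): 000011101011111101000.
Split 3+6+6+6: 000 | 011101 | 011111 | 101000.
Byte 1: 11110000 = 0xF0.
Byte 2: 10011101 = 0x9D.
Byte 3: 10011111 = 0x9F.
Byte 4: 10101000 = 0xA8.

F0 9D 9F A8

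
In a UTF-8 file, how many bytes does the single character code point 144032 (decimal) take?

4

U+232A0 = 0x232A0. UTF-8 uses 1 byte below 0x80, 2 below 0x800, 3 below 0x10000, 4 up to 0x10FFFF. 0x232A0 is in U+10000–U+10FFFF → 4 bytes.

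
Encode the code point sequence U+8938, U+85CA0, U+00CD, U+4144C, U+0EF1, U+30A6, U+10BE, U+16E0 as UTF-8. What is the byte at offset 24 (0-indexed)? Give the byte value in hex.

0xA0

U+8938 → 3-byte form E8 A4 B8 at offsets 0–2.
U+85CA0 → 4-byte form F2 85 B2 A0 at offsets 3–6.
U+00CD → 2-byte form C3 8D at offsets 7–8.
U+4144C → 4-byte form F1 81 91 8C at offsets 9–12.
U+0EF1 → 3-byte form E0 BB B1 at offsets 13–15.
U+30A6 → 3-byte form E3 82 A6 at offsets 16–18.
U+10BE → 3-byte form E1 82 BE at offsets 19–21.
U+16E0 → 3-byte form E1 9B A0 at offsets 22–24.
Offset 24 falls in char 8's range; it's byte 3 of E1 9B A0 = 0xA0.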